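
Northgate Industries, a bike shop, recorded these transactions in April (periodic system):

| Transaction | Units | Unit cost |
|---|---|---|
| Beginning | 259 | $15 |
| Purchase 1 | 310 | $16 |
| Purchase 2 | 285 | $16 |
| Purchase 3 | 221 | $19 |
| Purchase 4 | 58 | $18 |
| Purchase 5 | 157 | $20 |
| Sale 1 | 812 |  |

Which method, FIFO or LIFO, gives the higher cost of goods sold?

LIFO

FIFO COGS: 259 @ $15 + 310 @ $16 + 243 @ $16 = $12,733
LIFO COGS: 157 @ $20 + 58 @ $18 + 221 @ $19 + 285 @ $16 + 91 @ $16 = $14,399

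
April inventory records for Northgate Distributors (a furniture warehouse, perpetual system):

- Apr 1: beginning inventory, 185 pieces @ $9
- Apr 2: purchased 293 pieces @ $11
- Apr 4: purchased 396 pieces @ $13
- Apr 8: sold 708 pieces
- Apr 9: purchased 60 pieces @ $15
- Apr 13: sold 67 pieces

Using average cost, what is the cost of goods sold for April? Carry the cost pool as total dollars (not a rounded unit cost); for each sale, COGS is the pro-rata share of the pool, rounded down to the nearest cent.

After Apr 1: 185 on hand, pool $1,665.00 (≈ $9.0000 each)
After Apr 2: 478 on hand, pool $4,888.00 (≈ $10.2259 each)
After Apr 4: 874 on hand, pool $10,036.00 (≈ $11.4828 each)
Apr 8, sell 708: 708/874 × $10,036.00 → $8,129.84
After Apr 9: 226 on hand, pool $2,806.16 (≈ $12.4166 each)
Apr 13, sell 67: 67/226 × $2,806.16 → $831.91
Total COGS = $8,129.84 + $831.91 = $8,961.75
Ending inventory (cost pool remaining) = $1,974.25
Check: goods available $10,936.00 = COGS $8,961.75 + ending $1,974.25

COGS = $8,961.75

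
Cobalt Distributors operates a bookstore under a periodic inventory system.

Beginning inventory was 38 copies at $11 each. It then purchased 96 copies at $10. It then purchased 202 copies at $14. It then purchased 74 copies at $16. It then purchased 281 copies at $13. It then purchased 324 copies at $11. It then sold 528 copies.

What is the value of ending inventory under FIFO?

Ending inventory = $5,683

Sale 1 (528) [FIFO — oldest first]: 38 @ $11 + 96 @ $10 + 202 @ $14 + 74 @ $16 + 118 @ $13 = $6,924
Ending inventory: 163 @ $13 + 324 @ $11 = $5,683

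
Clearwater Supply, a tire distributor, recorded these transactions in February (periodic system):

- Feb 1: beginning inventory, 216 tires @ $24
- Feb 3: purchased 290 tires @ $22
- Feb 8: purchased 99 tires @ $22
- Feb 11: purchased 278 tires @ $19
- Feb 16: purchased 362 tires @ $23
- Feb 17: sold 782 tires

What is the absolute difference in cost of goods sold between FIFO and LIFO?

FIFO COGS: 216 @ $24 + 290 @ $22 + 99 @ $22 + 177 @ $19 = $17,105
LIFO COGS: 362 @ $23 + 278 @ $19 + 99 @ $22 + 43 @ $22 = $16,732
Difference = |$17,105 − $16,732| = $373

$373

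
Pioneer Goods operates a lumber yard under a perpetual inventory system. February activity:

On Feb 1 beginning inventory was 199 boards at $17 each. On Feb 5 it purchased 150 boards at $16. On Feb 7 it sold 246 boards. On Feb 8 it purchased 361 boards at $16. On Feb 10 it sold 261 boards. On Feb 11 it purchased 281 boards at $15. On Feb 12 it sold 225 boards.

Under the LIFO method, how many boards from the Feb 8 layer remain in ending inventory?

100

Feb 7, 246 sold [LIFO — newest first]: 150 @ $16 + 96 @ $17 = $4,032
Feb 10, 261 sold [LIFO — newest first]: 261 @ $16 = $4,176
Feb 12, 225 sold [LIFO — newest first]: 225 @ $15 = $3,375
Total COGS = $4,032 + $4,176 + $3,375 = $11,583
Ending inventory: 103 @ $17 + 100 @ $16 + 56 @ $15 = $4,191
Check: goods available $15,774 = COGS $11,583 + ending $4,191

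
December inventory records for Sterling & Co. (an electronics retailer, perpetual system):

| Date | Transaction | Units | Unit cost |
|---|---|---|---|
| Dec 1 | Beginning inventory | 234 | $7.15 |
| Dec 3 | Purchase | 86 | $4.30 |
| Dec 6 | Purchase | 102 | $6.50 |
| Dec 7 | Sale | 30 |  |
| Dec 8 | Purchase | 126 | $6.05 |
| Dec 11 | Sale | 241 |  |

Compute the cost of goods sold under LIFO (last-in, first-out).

Dec 7, 30 sold [LIFO — newest first]: 30 @ $6.50 = $195.00
Dec 11, 241 sold [LIFO — newest first]: 126 @ $6.05 + 72 @ $6.50 + 43 @ $4.30 = $1,415.20
Total COGS = $195.00 + $1,415.20 = $1,610.20
Ending inventory: 234 @ $7.15 + 43 @ $4.30 = $1,858.00
Check: goods available $3,468.20 = COGS $1,610.20 + ending $1,858.00

COGS = $1,610.20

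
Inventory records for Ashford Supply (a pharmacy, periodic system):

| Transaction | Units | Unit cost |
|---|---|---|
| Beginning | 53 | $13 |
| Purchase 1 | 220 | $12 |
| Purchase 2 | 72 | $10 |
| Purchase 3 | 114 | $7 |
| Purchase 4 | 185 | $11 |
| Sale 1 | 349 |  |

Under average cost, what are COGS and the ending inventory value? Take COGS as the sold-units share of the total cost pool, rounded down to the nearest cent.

COGS = $3,729.53; ending inventory = $3,152.47

Sale 1, sell 349: 349/644 × $6,882.00 → $3,729.53
Ending inventory (cost pool remaining) = $3,152.47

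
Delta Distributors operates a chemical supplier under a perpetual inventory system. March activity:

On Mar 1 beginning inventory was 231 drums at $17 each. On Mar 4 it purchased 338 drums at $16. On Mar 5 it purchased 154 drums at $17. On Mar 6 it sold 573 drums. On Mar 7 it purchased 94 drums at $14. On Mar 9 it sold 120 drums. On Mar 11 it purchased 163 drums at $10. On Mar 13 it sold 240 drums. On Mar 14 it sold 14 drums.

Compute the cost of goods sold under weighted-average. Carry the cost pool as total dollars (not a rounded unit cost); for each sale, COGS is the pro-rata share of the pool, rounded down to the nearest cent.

After Mar 1: 231 on hand, pool $3,927.00 (≈ $17.0000 each)
After Mar 4: 569 on hand, pool $9,335.00 (≈ $16.4060 each)
After Mar 5: 723 on hand, pool $11,953.00 (≈ $16.5325 each)
Mar 6, sell 573: 573/723 × $11,953.00 → $9,473.12
After Mar 7: 244 on hand, pool $3,795.88 (≈ $15.5569 each)
Mar 9, sell 120: 120/244 × $3,795.88 → $1,866.82
After Mar 11: 287 on hand, pool $3,559.06 (≈ $12.4009 each)
Mar 13, sell 240: 240/287 × $3,559.06 → $2,976.21
Mar 14, sell 14: 14/47 × $582.85 → $173.61
Total COGS = $9,473.12 + $1,866.82 + $2,976.21 + $173.61 = $14,489.76
Ending inventory (cost pool remaining) = $409.24
Check: goods available $14,899.00 = COGS $14,489.76 + ending $409.24

COGS = $14,489.76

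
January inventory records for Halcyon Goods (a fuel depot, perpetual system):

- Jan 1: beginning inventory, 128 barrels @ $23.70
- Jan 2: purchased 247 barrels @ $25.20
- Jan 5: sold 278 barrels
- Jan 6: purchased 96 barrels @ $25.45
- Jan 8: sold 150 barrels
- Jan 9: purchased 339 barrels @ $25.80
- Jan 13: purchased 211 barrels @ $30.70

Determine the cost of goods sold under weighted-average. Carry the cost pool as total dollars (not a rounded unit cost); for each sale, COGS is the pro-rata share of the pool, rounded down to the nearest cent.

COGS = $10,623.31

After Jan 1: 128 on hand, pool $3,033.60 (≈ $23.7000 each)
After Jan 2: 375 on hand, pool $9,258.00 (≈ $24.6880 each)
Jan 5, sell 278: 278/375 × $9,258.00 → $6,863.26
After Jan 6: 193 on hand, pool $4,837.94 (≈ $25.0670 each)
Jan 8, sell 150: 150/193 × $4,837.94 → $3,760.05
After Jan 9: 382 on hand, pool $9,824.09 (≈ $25.7175 each)
After Jan 13: 593 on hand, pool $16,301.79 (≈ $27.4904 each)
Total COGS = $6,863.26 + $3,760.05 = $10,623.31
Ending inventory (cost pool remaining) = $16,301.79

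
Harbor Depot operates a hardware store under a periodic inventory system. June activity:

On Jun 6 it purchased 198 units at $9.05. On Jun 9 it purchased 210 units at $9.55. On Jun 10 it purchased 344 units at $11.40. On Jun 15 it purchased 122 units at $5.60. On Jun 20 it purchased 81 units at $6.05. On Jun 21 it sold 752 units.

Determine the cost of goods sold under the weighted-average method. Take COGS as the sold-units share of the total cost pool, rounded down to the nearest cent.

COGS = $7,002.06

Jun 21, sell 752: 752/955 × $8,892.25 → $7,002.06
Ending inventory (cost pool remaining) = $1,890.19
Check: goods available $8,892.25 = COGS $7,002.06 + ending $1,890.19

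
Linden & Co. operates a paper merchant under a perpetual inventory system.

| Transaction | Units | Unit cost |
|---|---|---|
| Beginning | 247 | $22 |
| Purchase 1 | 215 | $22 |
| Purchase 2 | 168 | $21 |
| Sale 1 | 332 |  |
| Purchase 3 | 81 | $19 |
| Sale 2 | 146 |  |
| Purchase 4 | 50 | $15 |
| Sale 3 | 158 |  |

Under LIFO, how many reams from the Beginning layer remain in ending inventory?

125

Sale 1 (332) [LIFO — newest first]: 168 @ $21 + 164 @ $22 = $7,136
Sale 2 (146) [LIFO — newest first]: 81 @ $19 + 51 @ $22 + 14 @ $22 = $2,969
Sale 3 (158) [LIFO — newest first]: 50 @ $15 + 108 @ $22 = $3,126
Total COGS = $7,136 + $2,969 + $3,126 = $13,231
Ending inventory: 125 @ $22 = $2,750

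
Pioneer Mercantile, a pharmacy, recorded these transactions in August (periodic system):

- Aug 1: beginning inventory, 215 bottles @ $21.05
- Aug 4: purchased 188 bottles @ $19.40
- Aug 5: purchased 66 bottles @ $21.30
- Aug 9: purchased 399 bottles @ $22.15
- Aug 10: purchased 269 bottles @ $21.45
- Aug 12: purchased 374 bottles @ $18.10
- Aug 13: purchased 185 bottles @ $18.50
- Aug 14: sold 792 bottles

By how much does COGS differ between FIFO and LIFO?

$1,543.45

FIFO COGS: 215 @ $21.05 + 188 @ $19.40 + 66 @ $21.30 + 323 @ $22.15 = $16,733.20
LIFO COGS: 185 @ $18.50 + 374 @ $18.10 + 233 @ $21.45 = $15,189.75
Difference = |$16,733.20 − $15,189.75| = $1,543.45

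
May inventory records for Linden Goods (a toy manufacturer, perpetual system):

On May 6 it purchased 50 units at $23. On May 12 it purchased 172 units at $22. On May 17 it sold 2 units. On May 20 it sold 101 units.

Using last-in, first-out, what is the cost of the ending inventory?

May 17, 2 sold [LIFO — newest first]: 2 @ $22 = $44
May 20, 101 sold [LIFO — newest first]: 101 @ $22 = $2,222
Total COGS = $44 + $2,222 = $2,266
Ending inventory: 50 @ $23 + 69 @ $22 = $2,668
Check: goods available $4,934 = COGS $2,266 + ending $2,668

Ending inventory = $2,668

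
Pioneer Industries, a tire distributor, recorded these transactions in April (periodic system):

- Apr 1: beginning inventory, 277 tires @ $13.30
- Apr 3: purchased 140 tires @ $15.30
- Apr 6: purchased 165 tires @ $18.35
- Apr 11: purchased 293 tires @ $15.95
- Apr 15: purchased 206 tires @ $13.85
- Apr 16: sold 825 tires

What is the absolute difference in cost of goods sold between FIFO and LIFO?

FIFO COGS: 277 @ $13.30 + 140 @ $15.30 + 165 @ $18.35 + 243 @ $15.95 = $12,729.70
LIFO COGS: 206 @ $13.85 + 293 @ $15.95 + 165 @ $18.35 + 140 @ $15.30 + 21 @ $13.30 = $12,975.50
Difference = |$12,729.70 − $12,975.50| = $245.80

$245.80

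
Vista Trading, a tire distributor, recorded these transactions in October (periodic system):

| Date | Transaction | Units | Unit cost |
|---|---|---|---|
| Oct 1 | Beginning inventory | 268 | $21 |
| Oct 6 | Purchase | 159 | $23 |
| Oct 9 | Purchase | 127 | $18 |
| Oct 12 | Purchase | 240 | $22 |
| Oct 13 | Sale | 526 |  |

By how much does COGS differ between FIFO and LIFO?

$156

FIFO COGS: 268 @ $21 + 159 @ $23 + 99 @ $18 = $11,067
LIFO COGS: 240 @ $22 + 127 @ $18 + 159 @ $23 = $11,223
Difference = |$11,067 − $11,223| = $156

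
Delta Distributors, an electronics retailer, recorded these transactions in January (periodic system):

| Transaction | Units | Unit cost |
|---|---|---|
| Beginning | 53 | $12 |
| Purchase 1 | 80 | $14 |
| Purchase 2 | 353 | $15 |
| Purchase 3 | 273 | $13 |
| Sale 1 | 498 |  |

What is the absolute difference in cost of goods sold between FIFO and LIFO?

$283

FIFO COGS: 53 @ $12 + 80 @ $14 + 353 @ $15 + 12 @ $13 = $7,207
LIFO COGS: 273 @ $13 + 225 @ $15 = $6,924
Difference = |$7,207 − $6,924| = $283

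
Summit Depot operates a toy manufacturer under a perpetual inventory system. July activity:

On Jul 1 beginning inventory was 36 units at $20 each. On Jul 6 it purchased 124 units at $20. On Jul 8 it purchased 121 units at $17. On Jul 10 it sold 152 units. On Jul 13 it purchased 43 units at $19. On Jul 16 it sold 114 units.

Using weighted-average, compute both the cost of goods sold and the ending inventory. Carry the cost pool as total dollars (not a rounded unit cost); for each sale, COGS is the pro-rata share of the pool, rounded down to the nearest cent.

After Jul 1: 36 on hand, pool $720.00 (≈ $20.0000 each)
After Jul 6: 160 on hand, pool $3,200.00 (≈ $20.0000 each)
After Jul 8: 281 on hand, pool $5,257.00 (≈ $18.7082 each)
Jul 10, sell 152: 152/281 × $5,257.00 → $2,843.64
After Jul 13: 172 on hand, pool $3,230.36 (≈ $18.7812 each)
Jul 16, sell 114: 114/172 × $3,230.36 → $2,141.05
Total COGS = $2,843.64 + $2,141.05 = $4,984.69
Ending inventory (cost pool remaining) = $1,089.31

COGS = $4,984.69; ending inventory = $1,089.31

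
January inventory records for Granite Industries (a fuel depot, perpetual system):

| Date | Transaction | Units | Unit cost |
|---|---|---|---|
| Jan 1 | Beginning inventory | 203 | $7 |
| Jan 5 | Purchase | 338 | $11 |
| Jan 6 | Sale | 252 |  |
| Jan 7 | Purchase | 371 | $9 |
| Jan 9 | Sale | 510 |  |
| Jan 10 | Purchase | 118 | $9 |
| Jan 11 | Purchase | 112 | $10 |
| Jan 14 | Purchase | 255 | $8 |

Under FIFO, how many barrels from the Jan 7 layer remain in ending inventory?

150

Jan 6, 252 sold [FIFO — oldest first]: 203 @ $7 + 49 @ $11 = $1,960
Jan 9, 510 sold [FIFO — oldest first]: 289 @ $11 + 221 @ $9 = $5,168
Total COGS = $1,960 + $5,168 = $7,128
Ending inventory: 150 @ $9 + 118 @ $9 + 112 @ $10 + 255 @ $8 = $5,572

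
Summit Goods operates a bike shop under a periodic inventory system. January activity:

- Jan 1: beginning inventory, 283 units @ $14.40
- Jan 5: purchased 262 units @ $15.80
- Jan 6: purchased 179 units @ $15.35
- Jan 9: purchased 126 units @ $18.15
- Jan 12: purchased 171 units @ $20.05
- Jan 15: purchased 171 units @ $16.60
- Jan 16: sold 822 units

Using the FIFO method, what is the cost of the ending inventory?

Ending inventory = $6,775.35

Jan 16, 822 sold [FIFO — oldest first]: 283 @ $14.40 + 262 @ $15.80 + 179 @ $15.35 + 98 @ $18.15 = $12,741.15
Ending inventory: 28 @ $18.15 + 171 @ $20.05 + 171 @ $16.60 = $6,775.35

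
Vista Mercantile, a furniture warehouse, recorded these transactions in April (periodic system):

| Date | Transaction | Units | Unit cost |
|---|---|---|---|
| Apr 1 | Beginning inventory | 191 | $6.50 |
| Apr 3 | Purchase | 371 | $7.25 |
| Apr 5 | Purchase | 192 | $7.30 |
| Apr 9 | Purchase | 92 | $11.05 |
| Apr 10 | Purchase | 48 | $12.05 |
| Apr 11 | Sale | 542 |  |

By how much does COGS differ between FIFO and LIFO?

FIFO COGS: 191 @ $6.50 + 351 @ $7.25 = $3,786.25
LIFO COGS: 48 @ $12.05 + 92 @ $11.05 + 192 @ $7.30 + 210 @ $7.25 = $4,519.10
Difference = |$3,786.25 − $4,519.10| = $732.85

$732.85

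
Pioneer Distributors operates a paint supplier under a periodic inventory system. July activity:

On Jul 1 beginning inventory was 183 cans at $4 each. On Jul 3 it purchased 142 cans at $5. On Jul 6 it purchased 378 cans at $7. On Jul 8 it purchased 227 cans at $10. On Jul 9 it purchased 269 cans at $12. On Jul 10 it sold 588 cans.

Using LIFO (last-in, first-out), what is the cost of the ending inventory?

Ending inventory = $3,444

Jul 10, 588 sold [LIFO — newest first]: 269 @ $12 + 227 @ $10 + 92 @ $7 = $6,142
Ending inventory: 183 @ $4 + 142 @ $5 + 286 @ $7 = $3,444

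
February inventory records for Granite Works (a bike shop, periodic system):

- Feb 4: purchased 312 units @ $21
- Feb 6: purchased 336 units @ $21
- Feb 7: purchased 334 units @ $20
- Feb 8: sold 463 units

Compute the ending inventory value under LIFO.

Feb 8, 463 sold [LIFO — newest first]: 334 @ $20 + 129 @ $21 = $9,389
Ending inventory: 312 @ $21 + 207 @ $21 = $10,899

Ending inventory = $10,899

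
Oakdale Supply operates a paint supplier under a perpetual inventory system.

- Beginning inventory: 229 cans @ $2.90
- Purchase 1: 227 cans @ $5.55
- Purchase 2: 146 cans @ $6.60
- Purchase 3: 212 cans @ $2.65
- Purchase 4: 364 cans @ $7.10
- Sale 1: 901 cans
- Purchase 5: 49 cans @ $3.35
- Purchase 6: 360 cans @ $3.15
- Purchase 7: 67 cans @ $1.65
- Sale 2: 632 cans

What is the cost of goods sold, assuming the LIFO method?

COGS = $7,091.55

Sale 1 (901) [LIFO — newest first]: 364 @ $7.10 + 212 @ $2.65 + 146 @ $6.60 + 179 @ $5.55 = $5,103.25
Sale 2 (632) [LIFO — newest first]: 67 @ $1.65 + 360 @ $3.15 + 49 @ $3.35 + 48 @ $5.55 + 108 @ $2.90 = $1,988.30
Total COGS = $5,103.25 + $1,988.30 = $7,091.55
Ending inventory: 121 @ $2.90 = $350.90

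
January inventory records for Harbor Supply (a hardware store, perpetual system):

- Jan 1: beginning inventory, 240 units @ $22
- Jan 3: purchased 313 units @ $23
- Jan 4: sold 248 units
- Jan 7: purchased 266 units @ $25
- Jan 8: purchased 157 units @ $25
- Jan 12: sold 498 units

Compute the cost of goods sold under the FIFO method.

Jan 4, 248 sold [FIFO — oldest first]: 240 @ $22 + 8 @ $23 = $5,464
Jan 12, 498 sold [FIFO — oldest first]: 305 @ $23 + 193 @ $25 = $11,840
Total COGS = $5,464 + $11,840 = $17,304
Ending inventory: 73 @ $25 + 157 @ $25 = $5,750

COGS = $17,304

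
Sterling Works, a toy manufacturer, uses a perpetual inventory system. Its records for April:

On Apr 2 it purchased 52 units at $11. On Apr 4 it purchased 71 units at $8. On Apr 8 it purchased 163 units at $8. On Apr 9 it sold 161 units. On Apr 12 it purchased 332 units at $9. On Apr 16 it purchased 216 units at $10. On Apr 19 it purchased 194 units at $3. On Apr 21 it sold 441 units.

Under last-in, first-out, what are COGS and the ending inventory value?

Apr 9, 161 sold [LIFO — newest first]: 161 @ $8 = $1,288
Apr 21, 441 sold [LIFO — newest first]: 194 @ $3 + 216 @ $10 + 31 @ $9 = $3,021
Total COGS = $1,288 + $3,021 = $4,309
Ending inventory: 52 @ $11 + 71 @ $8 + 2 @ $8 + 301 @ $9 = $3,865

COGS = $4,309; ending inventory = $3,865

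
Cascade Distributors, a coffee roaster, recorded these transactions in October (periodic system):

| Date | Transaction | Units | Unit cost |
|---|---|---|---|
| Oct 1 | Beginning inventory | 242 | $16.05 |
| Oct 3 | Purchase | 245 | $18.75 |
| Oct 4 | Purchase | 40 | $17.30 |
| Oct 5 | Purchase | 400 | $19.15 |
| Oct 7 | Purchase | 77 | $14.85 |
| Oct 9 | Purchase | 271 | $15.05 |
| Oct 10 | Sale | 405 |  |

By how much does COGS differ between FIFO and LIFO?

FIFO COGS: 242 @ $16.05 + 163 @ $18.75 = $6,940.35
LIFO COGS: 271 @ $15.05 + 77 @ $14.85 + 57 @ $19.15 = $6,313.55
Difference = |$6,940.35 − $6,313.55| = $626.80

$626.80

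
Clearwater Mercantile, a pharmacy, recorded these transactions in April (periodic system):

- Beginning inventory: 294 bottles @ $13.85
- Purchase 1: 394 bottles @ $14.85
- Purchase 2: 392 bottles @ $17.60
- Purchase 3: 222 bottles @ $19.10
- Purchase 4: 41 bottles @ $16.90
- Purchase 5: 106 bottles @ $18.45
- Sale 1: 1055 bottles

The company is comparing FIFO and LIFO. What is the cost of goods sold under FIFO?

FIFO COGS: 294 @ $13.85 + 394 @ $14.85 + 367 @ $17.60 = $16,382.00
LIFO COGS: 106 @ $18.45 + 41 @ $16.90 + 222 @ $19.10 + 392 @ $17.60 + 294 @ $14.85 = $18,153.90

COGS = $16,382.00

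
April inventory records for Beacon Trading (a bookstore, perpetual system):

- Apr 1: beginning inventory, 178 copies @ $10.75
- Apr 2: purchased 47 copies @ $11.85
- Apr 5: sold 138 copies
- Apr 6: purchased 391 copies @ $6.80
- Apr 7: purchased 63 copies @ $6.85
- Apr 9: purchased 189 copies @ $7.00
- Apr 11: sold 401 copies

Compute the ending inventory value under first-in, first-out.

Ending inventory = $2,278.15

Apr 5, 138 sold [FIFO — oldest first]: 138 @ $10.75 = $1,483.50
Apr 11, 401 sold [FIFO — oldest first]: 40 @ $10.75 + 47 @ $11.85 + 314 @ $6.80 = $3,122.15
Total COGS = $1,483.50 + $3,122.15 = $4,605.65
Ending inventory: 77 @ $6.80 + 63 @ $6.85 + 189 @ $7.00 = $2,278.15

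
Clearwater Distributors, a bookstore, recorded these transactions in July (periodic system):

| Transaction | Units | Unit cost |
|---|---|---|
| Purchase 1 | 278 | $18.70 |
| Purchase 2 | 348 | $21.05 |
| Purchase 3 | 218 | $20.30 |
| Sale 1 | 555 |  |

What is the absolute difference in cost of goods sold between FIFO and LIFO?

$489.80

FIFO COGS: 278 @ $18.70 + 277 @ $21.05 = $11,029.45
LIFO COGS: 218 @ $20.30 + 337 @ $21.05 = $11,519.25
Difference = |$11,029.45 − $11,519.25| = $489.80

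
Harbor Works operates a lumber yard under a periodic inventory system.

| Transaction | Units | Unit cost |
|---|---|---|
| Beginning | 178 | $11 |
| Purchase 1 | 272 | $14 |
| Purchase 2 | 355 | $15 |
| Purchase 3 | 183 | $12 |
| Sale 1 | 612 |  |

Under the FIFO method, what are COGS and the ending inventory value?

Sale 1 (612) [FIFO — oldest first]: 178 @ $11 + 272 @ $14 + 162 @ $15 = $8,196
Ending inventory: 193 @ $15 + 183 @ $12 = $5,091
Check: goods available $13,287 = COGS $8,196 + ending $5,091

COGS = $8,196; ending inventory = $5,091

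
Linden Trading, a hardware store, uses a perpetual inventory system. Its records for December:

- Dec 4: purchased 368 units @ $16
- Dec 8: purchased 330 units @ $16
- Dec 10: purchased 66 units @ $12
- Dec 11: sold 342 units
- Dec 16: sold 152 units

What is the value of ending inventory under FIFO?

Dec 11, 342 sold [FIFO — oldest first]: 342 @ $16 = $5,472
Dec 16, 152 sold [FIFO — oldest first]: 26 @ $16 + 126 @ $16 = $2,432
Total COGS = $5,472 + $2,432 = $7,904
Ending inventory: 204 @ $16 + 66 @ $12 = $4,056
Check: goods available $11,960 = COGS $7,904 + ending $4,056

Ending inventory = $4,056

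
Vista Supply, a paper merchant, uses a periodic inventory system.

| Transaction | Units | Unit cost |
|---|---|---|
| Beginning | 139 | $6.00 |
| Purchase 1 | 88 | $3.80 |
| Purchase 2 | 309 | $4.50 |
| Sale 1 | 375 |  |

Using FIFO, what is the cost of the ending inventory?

Ending inventory = $724.50

Sale 1 (375) [FIFO — oldest first]: 139 @ $6.00 + 88 @ $3.80 + 148 @ $4.50 = $1,834.40
Ending inventory: 161 @ $4.50 = $724.50
Check: goods available $2,558.90 = COGS $1,834.40 + ending $724.50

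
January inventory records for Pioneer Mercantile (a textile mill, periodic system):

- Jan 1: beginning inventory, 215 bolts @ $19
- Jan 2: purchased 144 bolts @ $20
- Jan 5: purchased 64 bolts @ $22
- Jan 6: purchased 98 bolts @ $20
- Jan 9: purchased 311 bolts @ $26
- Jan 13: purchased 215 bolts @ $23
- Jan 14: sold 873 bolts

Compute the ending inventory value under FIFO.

Jan 14, 873 sold [FIFO — oldest first]: 215 @ $19 + 144 @ $20 + 64 @ $22 + 98 @ $20 + 311 @ $26 + 41 @ $23 = $19,362
Ending inventory: 174 @ $23 = $4,002
Check: goods available $23,364 = COGS $19,362 + ending $4,002

Ending inventory = $4,002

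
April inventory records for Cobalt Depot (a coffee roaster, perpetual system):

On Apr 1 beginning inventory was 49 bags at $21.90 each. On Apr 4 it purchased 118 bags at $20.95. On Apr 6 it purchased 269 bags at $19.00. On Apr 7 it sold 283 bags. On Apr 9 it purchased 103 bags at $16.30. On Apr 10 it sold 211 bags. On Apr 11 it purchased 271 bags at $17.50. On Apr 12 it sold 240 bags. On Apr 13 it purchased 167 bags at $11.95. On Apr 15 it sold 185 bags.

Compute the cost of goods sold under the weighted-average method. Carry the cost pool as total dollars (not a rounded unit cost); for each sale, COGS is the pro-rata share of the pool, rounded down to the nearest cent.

COGS = $16,277.08

After Apr 1: 49 on hand, pool $1,073.10 (≈ $21.9000 each)
After Apr 4: 167 on hand, pool $3,545.20 (≈ $21.2287 each)
After Apr 6: 436 on hand, pool $8,656.20 (≈ $19.8537 each)
Apr 7, sell 283: 283/436 × $8,656.20 → $5,618.58
After Apr 9: 256 on hand, pool $4,716.52 (≈ $18.4239 each)
Apr 10, sell 211: 211/256 × $4,716.52 → $3,887.44
After Apr 11: 316 on hand, pool $5,571.58 (≈ $17.6316 each)
Apr 12, sell 240: 240/316 × $5,571.58 → $4,231.57
After Apr 13: 243 on hand, pool $3,335.66 (≈ $13.7270 each)
Apr 15, sell 185: 185/243 × $3,335.66 → $2,539.49
Total COGS = $5,618.58 + $3,887.44 + $4,231.57 + $2,539.49 = $16,277.08
Ending inventory (cost pool remaining) = $796.17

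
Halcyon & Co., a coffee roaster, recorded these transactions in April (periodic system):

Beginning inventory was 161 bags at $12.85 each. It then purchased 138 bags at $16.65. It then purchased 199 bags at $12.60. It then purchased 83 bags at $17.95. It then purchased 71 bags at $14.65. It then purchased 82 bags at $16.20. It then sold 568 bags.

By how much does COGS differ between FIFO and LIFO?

$449.80

FIFO COGS: 161 @ $12.85 + 138 @ $16.65 + 199 @ $12.60 + 70 @ $17.95 = $8,130.45
LIFO COGS: 82 @ $16.20 + 71 @ $14.65 + 83 @ $17.95 + 199 @ $12.60 + 133 @ $16.65 = $8,580.25
Difference = |$8,130.45 − $8,580.25| = $449.80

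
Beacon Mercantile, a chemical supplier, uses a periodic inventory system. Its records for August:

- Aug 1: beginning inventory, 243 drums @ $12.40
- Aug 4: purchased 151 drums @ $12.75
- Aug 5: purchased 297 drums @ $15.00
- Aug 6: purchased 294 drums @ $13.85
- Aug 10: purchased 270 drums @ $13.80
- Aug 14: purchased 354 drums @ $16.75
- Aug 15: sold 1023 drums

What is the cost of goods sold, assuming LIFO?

Aug 15, 1023 sold [LIFO — newest first]: 354 @ $16.75 + 270 @ $13.80 + 294 @ $13.85 + 105 @ $15.00 = $15,302.40
Ending inventory: 243 @ $12.40 + 151 @ $12.75 + 192 @ $15.00 = $7,818.45
Check: goods available $23,120.85 = COGS $15,302.40 + ending $7,818.45

COGS = $15,302.40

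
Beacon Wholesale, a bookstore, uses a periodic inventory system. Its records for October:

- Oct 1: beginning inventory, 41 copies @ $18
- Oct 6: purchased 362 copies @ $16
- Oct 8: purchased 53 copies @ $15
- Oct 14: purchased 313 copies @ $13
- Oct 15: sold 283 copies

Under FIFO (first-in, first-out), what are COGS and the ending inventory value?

COGS = $4,610; ending inventory = $6,784

Oct 15, 283 sold [FIFO — oldest first]: 41 @ $18 + 242 @ $16 = $4,610
Ending inventory: 120 @ $16 + 53 @ $15 + 313 @ $13 = $6,784
Check: goods available $11,394 = COGS $4,610 + ending $6,784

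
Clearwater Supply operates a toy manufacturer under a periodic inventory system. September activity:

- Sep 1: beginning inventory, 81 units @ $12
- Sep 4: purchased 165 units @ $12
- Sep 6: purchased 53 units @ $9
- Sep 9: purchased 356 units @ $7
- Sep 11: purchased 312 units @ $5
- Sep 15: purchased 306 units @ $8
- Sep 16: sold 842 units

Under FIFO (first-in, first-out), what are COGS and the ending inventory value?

COGS = $6,856; ending inventory = $3,073

Sep 16, 842 sold [FIFO — oldest first]: 81 @ $12 + 165 @ $12 + 53 @ $9 + 356 @ $7 + 187 @ $5 = $6,856
Ending inventory: 125 @ $5 + 306 @ $8 = $3,073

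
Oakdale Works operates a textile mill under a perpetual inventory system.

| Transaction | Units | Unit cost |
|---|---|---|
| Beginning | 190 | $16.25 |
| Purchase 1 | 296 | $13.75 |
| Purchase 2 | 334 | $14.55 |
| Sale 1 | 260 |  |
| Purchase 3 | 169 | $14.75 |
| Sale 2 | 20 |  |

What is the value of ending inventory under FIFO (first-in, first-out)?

Sale 1 (260) [FIFO — oldest first]: 190 @ $16.25 + 70 @ $13.75 = $4,050.00
Sale 2 (20) [FIFO — oldest first]: 20 @ $13.75 = $275.00
Total COGS = $4,050.00 + $275.00 = $4,325.00
Ending inventory: 206 @ $13.75 + 334 @ $14.55 + 169 @ $14.75 = $10,184.95
Check: goods available $14,509.95 = COGS $4,325.00 + ending $10,184.95

Ending inventory = $10,184.95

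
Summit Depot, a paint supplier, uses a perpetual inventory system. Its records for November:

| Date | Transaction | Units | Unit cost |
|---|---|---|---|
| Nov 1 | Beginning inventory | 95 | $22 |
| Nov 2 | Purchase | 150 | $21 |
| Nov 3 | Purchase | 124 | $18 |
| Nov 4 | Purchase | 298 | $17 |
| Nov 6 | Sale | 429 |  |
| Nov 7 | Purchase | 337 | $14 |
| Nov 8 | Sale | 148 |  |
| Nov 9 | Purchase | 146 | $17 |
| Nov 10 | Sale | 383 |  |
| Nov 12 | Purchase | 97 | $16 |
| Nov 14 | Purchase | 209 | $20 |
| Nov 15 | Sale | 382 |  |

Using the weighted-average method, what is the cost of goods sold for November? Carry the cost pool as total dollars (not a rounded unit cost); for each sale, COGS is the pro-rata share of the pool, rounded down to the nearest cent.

After Nov 1: 95 on hand, pool $2,090.00 (≈ $22.0000 each)
After Nov 2: 245 on hand, pool $5,240.00 (≈ $21.3878 each)
After Nov 3: 369 on hand, pool $7,472.00 (≈ $20.2493 each)
After Nov 4: 667 on hand, pool $12,538.00 (≈ $18.7976 each)
Nov 6, sell 429: 429/667 × $12,538.00 → $8,064.17
After Nov 7: 575 on hand, pool $9,191.83 (≈ $15.9858 each)
Nov 8, sell 148: 148/575 × $9,191.83 → $2,365.89
After Nov 9: 573 on hand, pool $9,307.94 (≈ $16.2442 each)
Nov 10, sell 383: 383/573 × $9,307.94 → $6,221.53
After Nov 12: 287 on hand, pool $4,638.41 (≈ $16.1617 each)
After Nov 14: 496 on hand, pool $8,818.41 (≈ $17.7791 each)
Nov 15, sell 382: 382/496 × $8,818.41 → $6,791.59
Total COGS = $8,064.17 + $2,365.89 + $6,221.53 + $6,791.59 = $23,443.18
Ending inventory (cost pool remaining) = $2,026.82

COGS = $23,443.18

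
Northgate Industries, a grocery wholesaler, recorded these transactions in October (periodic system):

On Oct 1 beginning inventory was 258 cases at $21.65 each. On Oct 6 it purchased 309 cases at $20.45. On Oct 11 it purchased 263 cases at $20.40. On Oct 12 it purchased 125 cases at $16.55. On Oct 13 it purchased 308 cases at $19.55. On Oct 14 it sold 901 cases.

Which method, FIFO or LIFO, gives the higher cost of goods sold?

FIFO

FIFO COGS: 258 @ $21.65 + 309 @ $20.45 + 263 @ $20.40 + 71 @ $16.55 = $18,445.00
LIFO COGS: 308 @ $19.55 + 125 @ $16.55 + 263 @ $20.40 + 205 @ $20.45 = $17,647.60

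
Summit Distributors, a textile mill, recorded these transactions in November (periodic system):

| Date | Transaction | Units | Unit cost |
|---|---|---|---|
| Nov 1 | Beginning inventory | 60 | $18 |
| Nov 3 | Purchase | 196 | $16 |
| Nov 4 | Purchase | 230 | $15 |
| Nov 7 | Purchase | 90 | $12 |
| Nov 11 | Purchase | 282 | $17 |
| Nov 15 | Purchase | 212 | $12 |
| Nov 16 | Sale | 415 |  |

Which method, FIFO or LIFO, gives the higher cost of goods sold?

FIFO COGS: 60 @ $18 + 196 @ $16 + 159 @ $15 = $6,601
LIFO COGS: 212 @ $12 + 203 @ $17 = $5,995

FIFO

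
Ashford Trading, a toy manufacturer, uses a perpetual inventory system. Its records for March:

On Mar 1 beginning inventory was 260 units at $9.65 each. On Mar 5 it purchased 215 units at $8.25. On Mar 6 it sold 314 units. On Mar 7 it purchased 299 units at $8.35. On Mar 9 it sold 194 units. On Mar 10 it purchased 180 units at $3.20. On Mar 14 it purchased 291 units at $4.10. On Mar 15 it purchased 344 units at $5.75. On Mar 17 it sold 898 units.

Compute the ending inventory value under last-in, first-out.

Ending inventory = $1,737.35

Mar 6, 314 sold [LIFO — newest first]: 215 @ $8.25 + 99 @ $9.65 = $2,729.10
Mar 9, 194 sold [LIFO — newest first]: 194 @ $8.35 = $1,619.90
Mar 17, 898 sold [LIFO — newest first]: 344 @ $5.75 + 291 @ $4.10 + 180 @ $3.20 + 83 @ $8.35 = $4,440.15
Total COGS = $2,729.10 + $1,619.90 + $4,440.15 = $8,789.15
Ending inventory: 161 @ $9.65 + 22 @ $8.35 = $1,737.35
Check: goods available $10,526.50 = COGS $8,789.15 + ending $1,737.35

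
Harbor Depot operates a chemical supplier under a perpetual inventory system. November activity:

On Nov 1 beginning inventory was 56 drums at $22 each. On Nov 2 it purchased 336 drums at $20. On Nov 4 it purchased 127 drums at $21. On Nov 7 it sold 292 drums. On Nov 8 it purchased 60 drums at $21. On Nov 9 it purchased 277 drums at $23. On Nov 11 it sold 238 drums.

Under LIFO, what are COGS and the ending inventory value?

COGS = $11,441; ending inventory = $6,809

Nov 7, 292 sold [LIFO — newest first]: 127 @ $21 + 165 @ $20 = $5,967
Nov 11, 238 sold [LIFO — newest first]: 238 @ $23 = $5,474
Total COGS = $5,967 + $5,474 = $11,441
Ending inventory: 56 @ $22 + 171 @ $20 + 60 @ $21 + 39 @ $23 = $6,809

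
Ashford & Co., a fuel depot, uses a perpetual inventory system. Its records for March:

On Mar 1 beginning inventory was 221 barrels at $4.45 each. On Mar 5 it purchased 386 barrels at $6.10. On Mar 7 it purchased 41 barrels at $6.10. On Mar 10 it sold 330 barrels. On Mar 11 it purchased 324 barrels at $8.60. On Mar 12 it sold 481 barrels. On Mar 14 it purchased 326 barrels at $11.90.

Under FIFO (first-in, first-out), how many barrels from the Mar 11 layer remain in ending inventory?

Mar 10, 330 sold [FIFO — oldest first]: 221 @ $4.45 + 109 @ $6.10 = $1,648.35
Mar 12, 481 sold [FIFO — oldest first]: 277 @ $6.10 + 41 @ $6.10 + 163 @ $8.60 = $3,341.60
Total COGS = $1,648.35 + $3,341.60 = $4,989.95
Ending inventory: 161 @ $8.60 + 326 @ $11.90 = $5,264.00

161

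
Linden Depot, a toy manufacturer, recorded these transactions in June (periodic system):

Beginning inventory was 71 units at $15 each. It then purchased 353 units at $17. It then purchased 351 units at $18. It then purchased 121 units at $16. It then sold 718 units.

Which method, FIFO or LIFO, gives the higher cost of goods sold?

FIFO COGS: 71 @ $15 + 353 @ $17 + 294 @ $18 = $12,358
LIFO COGS: 121 @ $16 + 351 @ $18 + 246 @ $17 = $12,436

LIFO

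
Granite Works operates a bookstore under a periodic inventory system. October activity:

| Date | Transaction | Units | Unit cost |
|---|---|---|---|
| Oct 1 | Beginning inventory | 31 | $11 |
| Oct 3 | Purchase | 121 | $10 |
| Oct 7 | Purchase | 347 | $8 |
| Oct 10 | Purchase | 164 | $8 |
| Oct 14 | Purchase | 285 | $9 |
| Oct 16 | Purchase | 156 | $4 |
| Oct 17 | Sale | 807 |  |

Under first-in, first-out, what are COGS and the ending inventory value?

COGS = $6,935; ending inventory = $1,893

Oct 17, 807 sold [FIFO — oldest first]: 31 @ $11 + 121 @ $10 + 347 @ $8 + 164 @ $8 + 144 @ $9 = $6,935
Ending inventory: 141 @ $9 + 156 @ $4 = $1,893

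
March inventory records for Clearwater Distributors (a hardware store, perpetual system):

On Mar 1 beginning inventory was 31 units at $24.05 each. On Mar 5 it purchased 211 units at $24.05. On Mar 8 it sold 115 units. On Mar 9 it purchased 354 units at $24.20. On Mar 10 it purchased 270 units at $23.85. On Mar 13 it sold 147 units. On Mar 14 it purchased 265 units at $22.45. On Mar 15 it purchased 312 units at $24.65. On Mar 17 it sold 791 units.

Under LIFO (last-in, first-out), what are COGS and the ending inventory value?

COGS = $25,047.50; ending inventory = $9,418.95

Mar 8, 115 sold [LIFO — newest first]: 115 @ $24.05 = $2,765.75
Mar 13, 147 sold [LIFO — newest first]: 147 @ $23.85 = $3,505.95
Mar 17, 791 sold [LIFO — newest first]: 312 @ $24.65 + 265 @ $22.45 + 123 @ $23.85 + 91 @ $24.20 = $18,775.80
Total COGS = $2,765.75 + $3,505.95 + $18,775.80 = $25,047.50
Ending inventory: 31 @ $24.05 + 96 @ $24.05 + 263 @ $24.20 = $9,418.95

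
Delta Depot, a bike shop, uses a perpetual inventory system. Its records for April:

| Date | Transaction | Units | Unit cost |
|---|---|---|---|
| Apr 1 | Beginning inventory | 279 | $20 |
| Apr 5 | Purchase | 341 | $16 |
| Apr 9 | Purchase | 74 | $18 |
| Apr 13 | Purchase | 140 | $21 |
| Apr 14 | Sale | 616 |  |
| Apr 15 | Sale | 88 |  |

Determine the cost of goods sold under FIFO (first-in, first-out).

Apr 14, 616 sold [FIFO — oldest first]: 279 @ $20 + 337 @ $16 = $10,972
Apr 15, 88 sold [FIFO — oldest first]: 4 @ $16 + 74 @ $18 + 10 @ $21 = $1,606
Total COGS = $10,972 + $1,606 = $12,578
Ending inventory: 130 @ $21 = $2,730

COGS = $12,578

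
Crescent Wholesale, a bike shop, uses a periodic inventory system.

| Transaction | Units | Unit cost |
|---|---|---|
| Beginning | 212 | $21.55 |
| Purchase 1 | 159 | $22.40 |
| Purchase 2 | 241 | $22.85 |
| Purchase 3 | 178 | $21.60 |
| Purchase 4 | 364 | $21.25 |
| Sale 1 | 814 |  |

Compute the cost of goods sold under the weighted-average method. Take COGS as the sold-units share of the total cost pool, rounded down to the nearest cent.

Sale 1, sell 814: 814/1154 × $25,216.85 → $17,787.27
Ending inventory (cost pool remaining) = $7,429.58

COGS = $17,787.27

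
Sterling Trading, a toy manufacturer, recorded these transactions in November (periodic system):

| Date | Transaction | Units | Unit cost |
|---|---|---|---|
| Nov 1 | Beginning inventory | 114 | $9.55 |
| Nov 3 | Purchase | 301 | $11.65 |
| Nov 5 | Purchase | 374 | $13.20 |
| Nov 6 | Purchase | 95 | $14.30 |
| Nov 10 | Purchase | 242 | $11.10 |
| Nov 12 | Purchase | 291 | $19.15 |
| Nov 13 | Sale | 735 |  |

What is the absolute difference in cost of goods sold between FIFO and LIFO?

FIFO COGS: 114 @ $9.55 + 301 @ $11.65 + 320 @ $13.20 = $8,819.35
LIFO COGS: 291 @ $19.15 + 242 @ $11.10 + 95 @ $14.30 + 107 @ $13.20 = $11,029.75
Difference = |$8,819.35 − $11,029.75| = $2,210.40

$2,210.40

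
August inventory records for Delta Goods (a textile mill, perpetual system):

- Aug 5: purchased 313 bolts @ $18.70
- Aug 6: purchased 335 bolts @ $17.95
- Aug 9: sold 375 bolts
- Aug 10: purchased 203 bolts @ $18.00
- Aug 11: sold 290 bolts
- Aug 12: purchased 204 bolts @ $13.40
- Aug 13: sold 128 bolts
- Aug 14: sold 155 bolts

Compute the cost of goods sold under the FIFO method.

Aug 9, 375 sold [FIFO — oldest first]: 313 @ $18.70 + 62 @ $17.95 = $6,966.00
Aug 11, 290 sold [FIFO — oldest first]: 273 @ $17.95 + 17 @ $18.00 = $5,206.35
Aug 13, 128 sold [FIFO — oldest first]: 128 @ $18.00 = $2,304.00
Aug 14, 155 sold [FIFO — oldest first]: 58 @ $18.00 + 97 @ $13.40 = $2,343.80
Total COGS = $6,966.00 + $5,206.35 + $2,304.00 + $2,343.80 = $16,820.15
Ending inventory: 107 @ $13.40 = $1,433.80
Check: goods available $18,253.95 = COGS $16,820.15 + ending $1,433.80

COGS = $16,820.15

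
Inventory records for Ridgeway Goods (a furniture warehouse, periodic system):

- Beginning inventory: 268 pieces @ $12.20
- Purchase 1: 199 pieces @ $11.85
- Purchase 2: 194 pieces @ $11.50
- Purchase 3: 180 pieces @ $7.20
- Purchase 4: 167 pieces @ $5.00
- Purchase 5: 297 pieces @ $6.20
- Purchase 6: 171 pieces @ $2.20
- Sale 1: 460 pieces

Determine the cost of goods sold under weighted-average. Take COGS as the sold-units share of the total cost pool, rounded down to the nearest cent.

COGS = $3,804.45

Sale 1, sell 460: 460/1476 × $12,207.35 → $3,804.45
Ending inventory (cost pool remaining) = $8,402.90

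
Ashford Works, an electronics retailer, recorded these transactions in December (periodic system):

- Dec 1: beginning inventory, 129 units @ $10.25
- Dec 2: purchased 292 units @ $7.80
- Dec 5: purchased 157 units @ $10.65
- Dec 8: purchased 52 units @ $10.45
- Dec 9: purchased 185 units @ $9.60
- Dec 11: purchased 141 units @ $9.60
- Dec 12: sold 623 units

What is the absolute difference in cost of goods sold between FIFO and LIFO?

$289.30

FIFO COGS: 129 @ $10.25 + 292 @ $7.80 + 157 @ $10.65 + 45 @ $10.45 = $5,742.15
LIFO COGS: 141 @ $9.60 + 185 @ $9.60 + 52 @ $10.45 + 157 @ $10.65 + 88 @ $7.80 = $6,031.45
Difference = |$5,742.15 − $6,031.45| = $289.30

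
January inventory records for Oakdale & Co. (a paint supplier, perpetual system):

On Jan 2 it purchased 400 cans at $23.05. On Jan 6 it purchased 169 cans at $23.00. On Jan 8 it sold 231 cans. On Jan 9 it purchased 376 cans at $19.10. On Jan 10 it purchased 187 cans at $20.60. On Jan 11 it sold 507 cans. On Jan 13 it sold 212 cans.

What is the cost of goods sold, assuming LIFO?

Jan 8, 231 sold [LIFO — newest first]: 169 @ $23.00 + 62 @ $23.05 = $5,316.10
Jan 11, 507 sold [LIFO — newest first]: 187 @ $20.60 + 320 @ $19.10 = $9,964.20
Jan 13, 212 sold [LIFO — newest first]: 56 @ $19.10 + 156 @ $23.05 = $4,665.40
Total COGS = $5,316.10 + $9,964.20 + $4,665.40 = $19,945.70
Ending inventory: 182 @ $23.05 = $4,195.10

COGS = $19,945.70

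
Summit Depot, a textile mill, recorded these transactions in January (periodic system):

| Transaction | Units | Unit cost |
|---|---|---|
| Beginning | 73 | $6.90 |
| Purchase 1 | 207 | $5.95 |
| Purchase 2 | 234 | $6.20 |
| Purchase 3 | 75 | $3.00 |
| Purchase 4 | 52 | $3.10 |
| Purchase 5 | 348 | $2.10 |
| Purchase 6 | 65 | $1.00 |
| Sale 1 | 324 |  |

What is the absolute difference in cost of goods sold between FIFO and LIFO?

$1,399.25

FIFO COGS: 73 @ $6.90 + 207 @ $5.95 + 44 @ $6.20 = $2,008.15
LIFO COGS: 65 @ $1.00 + 259 @ $2.10 = $608.90
Difference = |$2,008.15 − $608.90| = $1,399.25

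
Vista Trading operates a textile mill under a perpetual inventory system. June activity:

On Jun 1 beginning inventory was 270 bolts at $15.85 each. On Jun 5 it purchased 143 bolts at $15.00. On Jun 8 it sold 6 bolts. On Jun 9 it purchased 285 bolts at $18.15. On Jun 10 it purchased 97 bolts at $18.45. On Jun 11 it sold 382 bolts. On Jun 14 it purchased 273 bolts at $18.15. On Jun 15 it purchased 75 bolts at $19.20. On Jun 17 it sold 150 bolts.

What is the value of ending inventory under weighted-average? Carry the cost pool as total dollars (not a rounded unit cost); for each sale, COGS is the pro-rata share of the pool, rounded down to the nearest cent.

Ending inventory = $10,619.44

After Jun 1: 270 on hand, pool $4,279.50 (≈ $15.8500 each)
After Jun 5: 413 on hand, pool $6,424.50 (≈ $15.5557 each)
Jun 8, sell 6: 6/413 × $6,424.50 → $93.33
After Jun 9: 692 on hand, pool $11,503.92 (≈ $16.6242 each)
After Jun 10: 789 on hand, pool $13,293.57 (≈ $16.8486 each)
Jun 11, sell 382: 382/789 × $13,293.57 → $6,436.17
After Jun 14: 680 on hand, pool $11,812.35 (≈ $17.3711 each)
After Jun 15: 755 on hand, pool $13,252.35 (≈ $17.5528 each)
Jun 17, sell 150: 150/755 × $13,252.35 → $2,632.91
Total COGS = $93.33 + $6,436.17 + $2,632.91 = $9,162.41
Ending inventory (cost pool remaining) = $10,619.44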